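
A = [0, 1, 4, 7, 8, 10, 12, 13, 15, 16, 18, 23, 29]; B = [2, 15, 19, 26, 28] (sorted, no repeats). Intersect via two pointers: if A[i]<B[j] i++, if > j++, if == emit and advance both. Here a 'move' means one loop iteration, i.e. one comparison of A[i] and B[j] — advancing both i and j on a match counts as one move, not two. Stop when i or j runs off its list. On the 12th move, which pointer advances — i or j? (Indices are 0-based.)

i

[i=0,j=0] 0<2 → i++
[i=1,j=0] 1<2 → i++
[i=2,j=0] 4>2 → j++
[i=2,j=1] 4<15 → i++
[i=3,j=1] 7<15 → i++
[i=4,j=1] 8<15 → i++
[i=5,j=1] 10<15 → i++
[i=6,j=1] 12<15 → i++
[i=7,j=1] 13<15 → i++
[i=8,j=1] 15==15 emit → i++,j++
[i=9,j=2] 16<19 → i++
[i=10,j=2] 18<19 → i++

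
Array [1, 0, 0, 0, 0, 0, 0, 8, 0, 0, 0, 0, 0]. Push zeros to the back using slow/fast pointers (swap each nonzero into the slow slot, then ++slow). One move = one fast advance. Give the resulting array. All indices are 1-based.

[1, 8, 0, 0, 0, 0, 0, 0, 0, 0, 0, 0, 0]

(s=1,f=1) a[fast]=1≠0 swap→a[1]=1 → slow++,fast++
(s=2,f=2) a[fast]=0 → fast++
(s=2,f=3) a[fast]=0 → fast++
(s=2,f=4) a[fast]=0 → fast++
(s=2,f=5) a[fast]=0 → fast++
(s=2,f=6) a[fast]=0 → fast++
(s=2,f=7) a[fast]=0 → fast++
(s=2,f=8) a[fast]=8≠0 swap→a[2]=8 → slow++,fast++
(s=3,f=9) a[fast]=0 → fast++
(s=3,f=10) a[fast]=0 → fast++
(s=3,f=11) a[fast]=0 → fast++
(s=3,f=12) a[fast]=0 → fast++
(s=3,f=13) a[fast]=0 → fast++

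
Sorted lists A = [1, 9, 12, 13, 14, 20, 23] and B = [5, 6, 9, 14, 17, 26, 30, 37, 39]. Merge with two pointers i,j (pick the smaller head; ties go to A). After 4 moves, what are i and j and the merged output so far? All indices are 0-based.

[i=0,j=0] A[i]=1<=B[j]=5 take 1 → i++
[i=1,j=0] A[i]=9>B[j]=5 take 5 → j++
[i=1,j=1] A[i]=9>B[j]=6 take 6 → j++
[i=1,j=2] A[i]=9<=B[j]=9 take 9 → i++

i=2, j=2, merged so far=[1, 5, 6, 9]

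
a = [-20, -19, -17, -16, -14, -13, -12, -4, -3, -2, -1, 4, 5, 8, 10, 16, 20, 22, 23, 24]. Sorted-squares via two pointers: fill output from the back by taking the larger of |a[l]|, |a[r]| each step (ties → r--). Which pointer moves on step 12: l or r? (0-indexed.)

[0,19] |-20|<=|24| out[19]=576 → r--
[0,18] |-20|<=|23| out[18]=529 → r--
[0,17] |-20|<=|22| out[17]=484 → r--
[0,16] |-20|<=|20| out[16]=400 → r--
[0,15] |-20|>|16| out[15]=400 → l++
[1,15] |-19|>|16| out[14]=361 → l++
[2,15] |-17|>|16| out[13]=289 → l++
[3,15] |-16|<=|16| out[12]=256 → r--
[3,14] |-16|>|10| out[11]=256 → l++
[4,14] |-14|>|10| out[10]=196 → l++
[5,14] |-13|>|10| out[9]=169 → l++
[6,14] |-12|>|10| out[8]=144 → l++

l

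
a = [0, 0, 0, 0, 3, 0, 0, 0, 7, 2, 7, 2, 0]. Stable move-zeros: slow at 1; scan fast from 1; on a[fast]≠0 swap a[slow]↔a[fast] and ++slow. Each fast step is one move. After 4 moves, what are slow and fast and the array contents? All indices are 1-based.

slow=1 fast=1: a[fast]=0, fast++
slow=1 fast=2: a[fast]=0, fast++
slow=1 fast=3: a[fast]=0, fast++
slow=1 fast=4: a[fast]=0, fast++

slow=1, fast=5, a=[0, 0, 0, 0, 3, 0, 0, 0, 7, 2, 7, 2, 0]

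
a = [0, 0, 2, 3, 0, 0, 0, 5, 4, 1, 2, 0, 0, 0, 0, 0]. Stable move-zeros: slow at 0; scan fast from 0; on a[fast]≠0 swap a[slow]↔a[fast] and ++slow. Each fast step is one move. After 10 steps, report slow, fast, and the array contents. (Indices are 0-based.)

slow=5, fast=10, a=[2, 3, 5, 4, 1, 0, 0, 0, 0, 0, 2, 0, 0, 0, 0, 0]

(s=0,f=0) a[fast]=0 → fast++
(s=0,f=1) a[fast]=0 → fast++
(s=0,f=2) a[fast]=2≠0 swap→a[0]=2 → slow++,fast++
(s=1,f=3) a[fast]=3≠0 swap→a[1]=3 → slow++,fast++
(s=2,f=4) a[fast]=0 → fast++
(s=2,f=5) a[fast]=0 → fast++
(s=2,f=6) a[fast]=0 → fast++
(s=2,f=7) a[fast]=5≠0 swap→a[2]=5 → slow++,fast++
(s=3,f=8) a[fast]=4≠0 swap→a[3]=4 → slow++,fast++
(s=4,f=9) a[fast]=1≠0 swap→a[4]=1 → slow++,fast++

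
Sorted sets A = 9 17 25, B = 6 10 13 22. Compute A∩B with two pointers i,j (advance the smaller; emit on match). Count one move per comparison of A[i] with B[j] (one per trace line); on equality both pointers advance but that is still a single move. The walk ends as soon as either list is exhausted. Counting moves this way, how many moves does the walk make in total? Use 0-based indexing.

6 moves

i=0 j=0: 9>6, j++
i=0 j=1: 9<10, i++
i=1 j=1: 17>10, j++
i=1 j=2: 17>13, j++
i=1 j=3: 17<22, i++
i=2 j=3: 25>22, j++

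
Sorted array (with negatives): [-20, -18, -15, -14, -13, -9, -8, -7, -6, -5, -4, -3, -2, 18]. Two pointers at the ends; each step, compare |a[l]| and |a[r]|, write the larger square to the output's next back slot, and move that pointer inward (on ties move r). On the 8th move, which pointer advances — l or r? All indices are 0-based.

l

[0,13] |-20|>|18| out[13]=400 → l++
[1,13] |-18|<=|18| out[12]=324 → r--
[1,12] |-18|>|-2| out[11]=324 → l++
[2,12] |-15|>|-2| out[10]=225 → l++
[3,12] |-14|>|-2| out[9]=196 → l++
[4,12] |-13|>|-2| out[8]=169 → l++
[5,12] |-9|>|-2| out[7]=81 → l++
[6,12] |-8|>|-2| out[6]=64 → l++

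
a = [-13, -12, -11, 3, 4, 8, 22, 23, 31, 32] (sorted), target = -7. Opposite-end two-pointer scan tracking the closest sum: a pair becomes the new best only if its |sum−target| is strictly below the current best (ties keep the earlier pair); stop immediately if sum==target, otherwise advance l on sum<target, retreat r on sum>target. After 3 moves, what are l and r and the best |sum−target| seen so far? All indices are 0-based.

l=0, r=6, best |Δ|=17

l=0 r=9: -13+32=19 d=26 *, r--
l=0 r=8: -13+31=18 d=25 *, r--
l=0 r=7: -13+23=10 d=17 *, r--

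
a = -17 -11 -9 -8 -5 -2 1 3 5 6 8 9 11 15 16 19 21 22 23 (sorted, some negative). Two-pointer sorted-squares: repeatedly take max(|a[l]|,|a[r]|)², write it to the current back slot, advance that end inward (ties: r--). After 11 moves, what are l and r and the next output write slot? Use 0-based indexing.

l=3, r=10, next write slot=7

[0,18] |-17|<=|23| out[18]=529 → r--
[0,17] |-17|<=|22| out[17]=484 → r--
[0,16] |-17|<=|21| out[16]=441 → r--
[0,15] |-17|<=|19| out[15]=361 → r--
[0,14] |-17|>|16| out[14]=289 → l++
[1,14] |-11|<=|16| out[13]=256 → r--
[1,13] |-11|<=|15| out[12]=225 → r--
[1,12] |-11|<=|11| out[11]=121 → r--
[1,11] |-11|>|9| out[10]=121 → l++
[2,11] |-9|<=|9| out[9]=81 → r--
[2,10] |-9|>|8| out[8]=81 → l++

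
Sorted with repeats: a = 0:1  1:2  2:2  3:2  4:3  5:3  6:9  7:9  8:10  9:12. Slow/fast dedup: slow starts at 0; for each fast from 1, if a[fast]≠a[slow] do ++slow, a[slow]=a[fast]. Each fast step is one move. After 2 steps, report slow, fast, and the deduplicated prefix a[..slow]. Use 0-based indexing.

slow=1, fast=3, prefix=[1, 2]

slow=0 fast=1: a[fast]=2≠a[slow]=1 write a[1]=2, slow++,fast++
slow=1 fast=2: a[fast]=2=a[slow] dup, fast++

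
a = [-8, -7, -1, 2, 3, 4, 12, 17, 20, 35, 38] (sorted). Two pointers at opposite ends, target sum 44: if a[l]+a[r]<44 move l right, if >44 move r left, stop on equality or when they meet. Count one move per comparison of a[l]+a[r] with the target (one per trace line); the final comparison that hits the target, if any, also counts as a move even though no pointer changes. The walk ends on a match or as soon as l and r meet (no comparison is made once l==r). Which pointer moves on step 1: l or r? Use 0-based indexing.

l

l=0 r=10: -8+38=30 <44, l++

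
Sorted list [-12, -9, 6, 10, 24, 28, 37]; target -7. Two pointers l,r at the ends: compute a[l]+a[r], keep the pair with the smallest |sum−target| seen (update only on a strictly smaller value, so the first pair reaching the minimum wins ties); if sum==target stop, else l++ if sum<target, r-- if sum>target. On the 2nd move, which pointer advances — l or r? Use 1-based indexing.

r

[1,7] -12+37=25 d=32 * → r--
[1,6] -12+28=16 d=23 * → r--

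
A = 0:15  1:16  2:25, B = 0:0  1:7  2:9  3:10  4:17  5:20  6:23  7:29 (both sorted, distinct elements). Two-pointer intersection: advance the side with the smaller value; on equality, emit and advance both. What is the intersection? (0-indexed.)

intersection = []

[i=0,j=0] 15>0 → j++
[i=0,j=1] 15>7 → j++
[i=0,j=2] 15>9 → j++
[i=0,j=3] 15>10 → j++
[i=0,j=4] 15<17 → i++
[i=1,j=4] 16<17 → i++
[i=2,j=4] 25>17 → j++
[i=2,j=5] 25>20 → j++
[i=2,j=6] 25>23 → j++
[i=2,j=7] 25<29 → i++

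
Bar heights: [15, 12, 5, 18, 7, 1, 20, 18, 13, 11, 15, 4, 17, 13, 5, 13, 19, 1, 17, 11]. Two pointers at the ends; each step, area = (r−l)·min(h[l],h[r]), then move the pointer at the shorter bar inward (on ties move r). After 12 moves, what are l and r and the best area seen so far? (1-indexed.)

[1,20] min(15,11)*19=209 best=209 * → r--
[1,19] min(15,17)*18=270 best=270 * → l++
[2,19] min(12,17)*17=204 best=270 → l++
[3,19] min(5,17)*16=80 best=270 → l++
[4,19] min(18,17)*15=255 best=270 → r--
[4,18] min(18,1)*14=14 best=270 → r--
[4,17] min(18,19)*13=234 best=270 → l++
[5,17] min(7,19)*12=84 best=270 → l++
[6,17] min(1,19)*11=11 best=270 → l++
[7,17] min(20,19)*10=190 best=270 → r--
[7,16] min(20,13)*9=117 best=270 → r--
[7,15] min(20,5)*8=40 best=270 → r--

l=7, r=14, best area=270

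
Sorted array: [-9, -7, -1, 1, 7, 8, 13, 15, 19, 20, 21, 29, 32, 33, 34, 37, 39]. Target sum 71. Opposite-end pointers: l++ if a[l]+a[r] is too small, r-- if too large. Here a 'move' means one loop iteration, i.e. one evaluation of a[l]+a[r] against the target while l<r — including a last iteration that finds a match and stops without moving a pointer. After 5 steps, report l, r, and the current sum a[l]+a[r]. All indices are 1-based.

l=1 r=17: -9+39=30 <71, l++
l=2 r=17: -7+39=32 <71, l++
l=3 r=17: -1+39=38 <71, l++
l=4 r=17: 1+39=40 <71, l++
l=5 r=17: 7+39=46 <71, l++

l=6, r=17, sum=47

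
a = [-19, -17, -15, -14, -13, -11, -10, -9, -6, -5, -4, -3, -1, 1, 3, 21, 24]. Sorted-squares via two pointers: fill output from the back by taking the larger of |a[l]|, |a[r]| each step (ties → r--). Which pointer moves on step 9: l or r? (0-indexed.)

l=0 r=16: |-19|<=|24| out[16]=576, r--
l=0 r=15: |-19|<=|21| out[15]=441, r--
l=0 r=14: |-19|>|3| out[14]=361, l++
l=1 r=14: |-17|>|3| out[13]=289, l++
l=2 r=14: |-15|>|3| out[12]=225, l++
l=3 r=14: |-14|>|3| out[11]=196, l++
l=4 r=14: |-13|>|3| out[10]=169, l++
l=5 r=14: |-11|>|3| out[9]=121, l++
l=6 r=14: |-10|>|3| out[8]=100, l++

l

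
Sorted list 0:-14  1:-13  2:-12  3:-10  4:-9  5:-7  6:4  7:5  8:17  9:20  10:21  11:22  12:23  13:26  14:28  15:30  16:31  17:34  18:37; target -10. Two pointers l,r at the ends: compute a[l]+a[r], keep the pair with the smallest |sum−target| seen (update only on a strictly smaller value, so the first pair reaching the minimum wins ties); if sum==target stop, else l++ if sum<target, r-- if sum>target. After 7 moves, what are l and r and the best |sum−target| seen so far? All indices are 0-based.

l=0, r=11, best |Δ|=19

[0,18] -14+37=23 d=33 * → r--
[0,17] -14+34=20 d=30 * → r--
[0,16] -14+31=17 d=27 * → r--
[0,15] -14+30=16 d=26 * → r--
[0,14] -14+28=14 d=24 * → r--
[0,13] -14+26=12 d=22 * → r--
[0,12] -14+23=9 d=19 * → r--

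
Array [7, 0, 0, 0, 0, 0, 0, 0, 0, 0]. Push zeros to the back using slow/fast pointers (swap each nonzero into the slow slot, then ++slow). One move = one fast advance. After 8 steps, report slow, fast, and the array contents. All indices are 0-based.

slow=1, fast=8, a=[7, 0, 0, 0, 0, 0, 0, 0, 0, 0]

slow=0 fast=0: a[fast]=7≠0 swap→a[0]=7, slow++,fast++
slow=1 fast=1: a[fast]=0, fast++
slow=1 fast=2: a[fast]=0, fast++
slow=1 fast=3: a[fast]=0, fast++
slow=1 fast=4: a[fast]=0, fast++
slow=1 fast=5: a[fast]=0, fast++
slow=1 fast=6: a[fast]=0, fast++
slow=1 fast=7: a[fast]=0, fast++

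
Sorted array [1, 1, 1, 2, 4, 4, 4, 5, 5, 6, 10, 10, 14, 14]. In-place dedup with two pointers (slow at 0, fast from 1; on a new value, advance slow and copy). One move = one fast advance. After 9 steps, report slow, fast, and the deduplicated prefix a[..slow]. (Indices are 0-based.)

slow=0 fast=1: a[fast]=1=a[slow] dup, fast++
slow=0 fast=2: a[fast]=1=a[slow] dup, fast++
slow=0 fast=3: a[fast]=2≠a[slow]=1 write a[1]=2, slow++,fast++
slow=1 fast=4: a[fast]=4≠a[slow]=2 write a[2]=4, slow++,fast++
slow=2 fast=5: a[fast]=4=a[slow] dup, fast++
slow=2 fast=6: a[fast]=4=a[slow] dup, fast++
slow=2 fast=7: a[fast]=5≠a[slow]=4 write a[3]=5, slow++,fast++
slow=3 fast=8: a[fast]=5=a[slow] dup, fast++
slow=3 fast=9: a[fast]=6≠a[slow]=5 write a[4]=6, slow++,fast++

slow=4, fast=10, prefix=[1, 2, 4, 5, 6]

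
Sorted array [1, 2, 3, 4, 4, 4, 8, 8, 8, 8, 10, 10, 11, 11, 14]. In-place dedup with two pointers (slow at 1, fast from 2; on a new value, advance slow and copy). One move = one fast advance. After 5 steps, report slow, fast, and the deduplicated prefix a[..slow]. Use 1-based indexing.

(s=1,f=2) a[fast]=2≠a[slow]=1 write a[2]=2 → slow++,fast++
(s=2,f=3) a[fast]=3≠a[slow]=2 write a[3]=3 → slow++,fast++
(s=3,f=4) a[fast]=4≠a[slow]=3 write a[4]=4 → slow++,fast++
(s=4,f=5) a[fast]=4=a[slow] dup → fast++
(s=4,f=6) a[fast]=4=a[slow] dup → fast++

slow=4, fast=7, prefix=[1, 2, 3, 4]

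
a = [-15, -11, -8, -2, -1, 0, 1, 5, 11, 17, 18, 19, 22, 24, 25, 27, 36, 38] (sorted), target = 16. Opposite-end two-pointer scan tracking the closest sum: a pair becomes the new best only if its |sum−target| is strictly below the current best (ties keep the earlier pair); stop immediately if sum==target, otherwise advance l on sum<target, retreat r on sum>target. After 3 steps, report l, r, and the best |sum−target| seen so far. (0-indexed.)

l=1, r=15, best |Δ|=4

[0,17] -15+38=23 d=7 * → r--
[0,16] -15+36=21 d=5 * → r--
[0,15] -15+27=12 d=4 * → l++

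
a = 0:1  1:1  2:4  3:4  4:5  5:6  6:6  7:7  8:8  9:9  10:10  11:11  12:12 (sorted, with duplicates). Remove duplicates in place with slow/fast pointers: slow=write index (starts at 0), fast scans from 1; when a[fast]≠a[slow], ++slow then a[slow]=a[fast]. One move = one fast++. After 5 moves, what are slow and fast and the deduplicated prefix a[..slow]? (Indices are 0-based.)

slow=0 fast=1: a[fast]=1=a[slow] dup, fast++
slow=0 fast=2: a[fast]=4≠a[slow]=1 write a[1]=4, slow++,fast++
slow=1 fast=3: a[fast]=4=a[slow] dup, fast++
slow=1 fast=4: a[fast]=5≠a[slow]=4 write a[2]=5, slow++,fast++
slow=2 fast=5: a[fast]=6≠a[slow]=5 write a[3]=6, slow++,fast++

slow=3, fast=6, prefix=[1, 4, 5, 6]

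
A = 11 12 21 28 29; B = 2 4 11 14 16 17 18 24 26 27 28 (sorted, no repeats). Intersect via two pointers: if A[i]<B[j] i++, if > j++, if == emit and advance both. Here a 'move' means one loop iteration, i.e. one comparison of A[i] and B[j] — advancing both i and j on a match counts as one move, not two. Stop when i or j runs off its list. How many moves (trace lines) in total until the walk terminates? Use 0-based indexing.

13 moves

[i=0,j=0] 11>2 → j++
[i=0,j=1] 11>4 → j++
[i=0,j=2] 11==11 emit → i++,j++
[i=1,j=3] 12<14 → i++
[i=2,j=3] 21>14 → j++
[i=2,j=4] 21>16 → j++
[i=2,j=5] 21>17 → j++
[i=2,j=6] 21>18 → j++
[i=2,j=7] 21<24 → i++
[i=3,j=7] 28>24 → j++
[i=3,j=8] 28>26 → j++
[i=3,j=9] 28>27 → j++
[i=3,j=10] 28==28 emit → i++,j++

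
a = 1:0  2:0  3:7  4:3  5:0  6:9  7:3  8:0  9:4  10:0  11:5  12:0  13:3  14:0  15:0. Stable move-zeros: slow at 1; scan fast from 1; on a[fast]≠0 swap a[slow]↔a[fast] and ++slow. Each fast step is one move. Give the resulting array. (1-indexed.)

[7, 3, 9, 3, 4, 5, 3, 0, 0, 0, 0, 0, 0, 0, 0]

(s=1,f=1) a[fast]=0 → fast++
(s=1,f=2) a[fast]=0 → fast++
(s=1,f=3) a[fast]=7≠0 swap→a[1]=7 → slow++,fast++
(s=2,f=4) a[fast]=3≠0 swap→a[2]=3 → slow++,fast++
(s=3,f=5) a[fast]=0 → fast++
(s=3,f=6) a[fast]=9≠0 swap→a[3]=9 → slow++,fast++
(s=4,f=7) a[fast]=3≠0 swap→a[4]=3 → slow++,fast++
(s=5,f=8) a[fast]=0 → fast++
(s=5,f=9) a[fast]=4≠0 swap→a[5]=4 → slow++,fast++
(s=6,f=10) a[fast]=0 → fast++
(s=6,f=11) a[fast]=5≠0 swap→a[6]=5 → slow++,fast++
(s=7,f=12) a[fast]=0 → fast++
(s=7,f=13) a[fast]=3≠0 swap→a[7]=3 → slow++,fast++
(s=8,f=14) a[fast]=0 → fast++
(s=8,f=15) a[fast]=0 → fast++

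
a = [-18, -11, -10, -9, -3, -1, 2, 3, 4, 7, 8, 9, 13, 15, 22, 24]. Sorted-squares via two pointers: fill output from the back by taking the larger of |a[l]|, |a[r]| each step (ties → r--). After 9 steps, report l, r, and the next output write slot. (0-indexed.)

l=4, r=10, next write slot=6

l=0 r=15: |-18|<=|24| out[15]=576, r--
l=0 r=14: |-18|<=|22| out[14]=484, r--
l=0 r=13: |-18|>|15| out[13]=324, l++
l=1 r=13: |-11|<=|15| out[12]=225, r--
l=1 r=12: |-11|<=|13| out[11]=169, r--
l=1 r=11: |-11|>|9| out[10]=121, l++
l=2 r=11: |-10|>|9| out[9]=100, l++
l=3 r=11: |-9|<=|9| out[8]=81, r--
l=3 r=10: |-9|>|8| out[7]=81, l++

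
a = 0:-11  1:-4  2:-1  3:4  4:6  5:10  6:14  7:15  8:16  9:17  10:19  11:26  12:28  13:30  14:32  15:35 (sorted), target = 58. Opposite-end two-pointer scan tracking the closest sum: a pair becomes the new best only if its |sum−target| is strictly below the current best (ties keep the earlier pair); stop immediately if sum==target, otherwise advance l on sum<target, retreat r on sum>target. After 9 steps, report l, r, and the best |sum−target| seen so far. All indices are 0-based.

l=9, r=15, best |Δ|=7

l=0 r=15: -11+35=24 d=34 *, l++
l=1 r=15: -4+35=31 d=27 *, l++
l=2 r=15: -1+35=34 d=24 *, l++
l=3 r=15: 4+35=39 d=19 *, l++
l=4 r=15: 6+35=41 d=17 *, l++
l=5 r=15: 10+35=45 d=13 *, l++
l=6 r=15: 14+35=49 d=9 *, l++
l=7 r=15: 15+35=50 d=8 *, l++
l=8 r=15: 16+35=51 d=7 *, l++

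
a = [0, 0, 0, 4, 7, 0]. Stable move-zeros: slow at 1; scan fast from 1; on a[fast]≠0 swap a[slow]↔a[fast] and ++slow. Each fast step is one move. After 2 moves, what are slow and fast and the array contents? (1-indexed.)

slow=1, fast=3, a=[0, 0, 0, 4, 7, 0]

slow=1 fast=1: a[fast]=0, fast++
slow=1 fast=2: a[fast]=0, fast++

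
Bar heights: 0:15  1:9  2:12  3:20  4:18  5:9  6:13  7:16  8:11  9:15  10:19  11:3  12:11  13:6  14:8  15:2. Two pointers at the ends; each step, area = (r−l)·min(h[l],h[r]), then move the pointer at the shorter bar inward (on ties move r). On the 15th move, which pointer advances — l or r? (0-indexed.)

l=0 r=15: min(15,2)*15=30 best=30 *, r--
l=0 r=14: min(15,8)*14=112 best=112 *, r--
l=0 r=13: min(15,6)*13=78 best=112, r--
l=0 r=12: min(15,11)*12=132 best=132 *, r--
l=0 r=11: min(15,3)*11=33 best=132, r--
l=0 r=10: min(15,19)*10=150 best=150 *, l++
l=1 r=10: min(9,19)*9=81 best=150, l++
l=2 r=10: min(12,19)*8=96 best=150, l++
l=3 r=10: min(20,19)*7=133 best=150, r--
l=3 r=9: min(20,15)*6=90 best=150, r--
l=3 r=8: min(20,11)*5=55 best=150, r--
l=3 r=7: min(20,16)*4=64 best=150, r--
l=3 r=6: min(20,13)*3=39 best=150, r--
l=3 r=5: min(20,9)*2=18 best=150, r--
l=3 r=4: min(20,18)*1=18 best=150, r--

r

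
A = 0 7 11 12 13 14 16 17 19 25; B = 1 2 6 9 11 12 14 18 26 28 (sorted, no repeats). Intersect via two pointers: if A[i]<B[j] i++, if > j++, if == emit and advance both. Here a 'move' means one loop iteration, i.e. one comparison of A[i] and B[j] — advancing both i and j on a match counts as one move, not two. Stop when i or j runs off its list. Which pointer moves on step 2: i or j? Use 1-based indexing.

j

i=1 j=1: 0<1, i++
i=2 j=1: 7>1, j++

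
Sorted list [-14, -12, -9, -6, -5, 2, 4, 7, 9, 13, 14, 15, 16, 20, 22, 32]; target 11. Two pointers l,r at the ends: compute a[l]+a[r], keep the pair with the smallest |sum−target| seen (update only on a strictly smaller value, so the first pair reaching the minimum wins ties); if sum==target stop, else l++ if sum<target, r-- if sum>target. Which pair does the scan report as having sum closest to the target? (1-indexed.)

l=1 r=16: -14+32=18 d=7 *, r--
l=1 r=15: -14+22=8 d=3 *, l++
l=2 r=15: -12+22=10 d=1 *, l++
l=3 r=15: -9+22=13 d=2, r--
l=3 r=14: -9+20=11 d=0 *, stop

pair (-9, 20) with sum 11 (|Δ|=0)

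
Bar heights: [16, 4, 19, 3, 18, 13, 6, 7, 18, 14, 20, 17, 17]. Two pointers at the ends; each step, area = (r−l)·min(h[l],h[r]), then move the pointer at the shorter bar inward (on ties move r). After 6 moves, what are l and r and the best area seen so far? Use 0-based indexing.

[0,12] min(16,17)*12=192 best=192 * → l++
[1,12] min(4,17)*11=44 best=192 → l++
[2,12] min(19,17)*10=170 best=192 → r--
[2,11] min(19,17)*9=153 best=192 → r--
[2,10] min(19,20)*8=152 best=192 → l++
[3,10] min(3,20)*7=21 best=192 → l++

l=4, r=10, best area=192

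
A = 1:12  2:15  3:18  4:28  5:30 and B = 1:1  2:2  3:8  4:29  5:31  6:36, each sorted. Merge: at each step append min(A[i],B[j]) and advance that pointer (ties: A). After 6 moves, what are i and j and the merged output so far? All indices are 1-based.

i=4, j=4, merged so far=[1, 2, 8, 12, 15, 18]

[i=1,j=1] A[i]=12>B[j]=1 take 1 → j++
[i=1,j=2] A[i]=12>B[j]=2 take 2 → j++
[i=1,j=3] A[i]=12>B[j]=8 take 8 → j++
[i=1,j=4] A[i]=12<=B[j]=29 take 12 → i++
[i=2,j=4] A[i]=15<=B[j]=29 take 15 → i++
[i=3,j=4] A[i]=18<=B[j]=29 take 18 → i++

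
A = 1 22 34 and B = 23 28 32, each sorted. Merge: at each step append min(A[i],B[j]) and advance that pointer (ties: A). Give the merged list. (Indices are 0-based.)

[i=0,j=0] A[i]=1<=B[j]=23 take 1 → i++
[i=1,j=0] A[i]=22<=B[j]=23 take 22 → i++
[i=2,j=0] A[i]=34>B[j]=23 take 23 → j++
[i=2,j=1] A[i]=34>B[j]=28 take 28 → j++
[i=2,j=2] A[i]=34>B[j]=32 take 32 → j++
[i=2,j=3] B done, take A[i]=34 → i++

[1, 22, 23, 28, 32, 34]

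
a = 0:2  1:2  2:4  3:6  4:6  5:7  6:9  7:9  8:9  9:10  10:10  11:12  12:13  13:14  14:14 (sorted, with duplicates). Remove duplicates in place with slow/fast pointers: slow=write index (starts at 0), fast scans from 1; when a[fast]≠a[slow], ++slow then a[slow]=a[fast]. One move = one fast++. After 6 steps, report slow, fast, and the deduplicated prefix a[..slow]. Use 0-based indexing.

slow=4, fast=7, prefix=[2, 4, 6, 7, 9]

(s=0,f=1) a[fast]=2=a[slow] dup → fast++
(s=0,f=2) a[fast]=4≠a[slow]=2 write a[1]=4 → slow++,fast++
(s=1,f=3) a[fast]=6≠a[slow]=4 write a[2]=6 → slow++,fast++
(s=2,f=4) a[fast]=6=a[slow] dup → fast++
(s=2,f=5) a[fast]=7≠a[slow]=6 write a[3]=7 → slow++,fast++
(s=3,f=6) a[fast]=9≠a[slow]=7 write a[4]=9 → slow++,fast++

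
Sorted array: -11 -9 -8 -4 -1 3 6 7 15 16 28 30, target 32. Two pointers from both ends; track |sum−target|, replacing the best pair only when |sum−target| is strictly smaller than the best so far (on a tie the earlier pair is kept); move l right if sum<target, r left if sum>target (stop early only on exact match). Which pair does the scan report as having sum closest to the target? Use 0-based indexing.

[0,11] -11+30=19 d=13 * → l++
[1,11] -9+30=21 d=11 * → l++
[2,11] -8+30=22 d=10 * → l++
[3,11] -4+30=26 d=6 * → l++
[4,11] -1+30=29 d=3 * → l++
[5,11] 3+30=33 d=1 * → r--
[5,10] 3+28=31 d=1 → l++
[6,10] 6+28=34 d=2 → r--
[6,9] 6+16=22 d=10 → l++
[7,9] 7+16=23 d=9 → l++
[8,9] 15+16=31 d=1 → l++

pair (3, 30) with sum 33 (|Δ|=1)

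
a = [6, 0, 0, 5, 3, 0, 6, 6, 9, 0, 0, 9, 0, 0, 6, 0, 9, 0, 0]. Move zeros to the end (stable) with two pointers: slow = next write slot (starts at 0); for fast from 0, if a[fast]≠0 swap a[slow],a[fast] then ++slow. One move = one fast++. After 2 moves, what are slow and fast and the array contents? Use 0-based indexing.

(s=0,f=0) a[fast]=6≠0 swap→a[0]=6 → slow++,fast++
(s=1,f=1) a[fast]=0 → fast++

slow=1, fast=2, a=[6, 0, 0, 5, 3, 0, 6, 6, 9, 0, 0, 9, 0, 0, 6, 0, 9, 0, 0]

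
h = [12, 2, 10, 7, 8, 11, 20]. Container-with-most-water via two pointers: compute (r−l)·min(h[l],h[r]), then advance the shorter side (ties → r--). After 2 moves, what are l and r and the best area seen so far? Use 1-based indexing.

l=1 r=7: min(12,20)*6=72 best=72 *, l++
l=2 r=7: min(2,20)*5=10 best=72, l++

l=3, r=7, best area=72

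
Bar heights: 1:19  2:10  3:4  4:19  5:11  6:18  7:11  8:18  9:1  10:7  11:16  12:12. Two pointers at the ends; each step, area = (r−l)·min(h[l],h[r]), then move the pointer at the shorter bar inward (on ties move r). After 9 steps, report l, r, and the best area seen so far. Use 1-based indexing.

l=1 r=12: min(19,12)*11=132 best=132 *, r--
l=1 r=11: min(19,16)*10=160 best=160 *, r--
l=1 r=10: min(19,7)*9=63 best=160, r--
l=1 r=9: min(19,1)*8=8 best=160, r--
l=1 r=8: min(19,18)*7=126 best=160, r--
l=1 r=7: min(19,11)*6=66 best=160, r--
l=1 r=6: min(19,18)*5=90 best=160, r--
l=1 r=5: min(19,11)*4=44 best=160, r--
l=1 r=4: min(19,19)*3=57 best=160, r--

l=1, r=3, best area=160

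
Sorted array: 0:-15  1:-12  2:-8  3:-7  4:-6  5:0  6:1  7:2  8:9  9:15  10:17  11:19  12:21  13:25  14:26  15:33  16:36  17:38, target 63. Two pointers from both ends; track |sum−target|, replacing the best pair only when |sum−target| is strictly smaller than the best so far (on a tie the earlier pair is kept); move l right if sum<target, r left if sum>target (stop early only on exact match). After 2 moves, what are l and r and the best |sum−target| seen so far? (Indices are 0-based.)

l=2, r=17, best |Δ|=37

l=0 r=17: -15+38=23 d=40 *, l++
l=1 r=17: -12+38=26 d=37 *, l++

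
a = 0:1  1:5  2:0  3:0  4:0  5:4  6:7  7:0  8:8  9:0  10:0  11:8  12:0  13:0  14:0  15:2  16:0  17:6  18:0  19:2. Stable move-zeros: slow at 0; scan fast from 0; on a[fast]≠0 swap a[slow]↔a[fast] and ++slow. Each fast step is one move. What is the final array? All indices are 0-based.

[1, 5, 4, 7, 8, 8, 2, 6, 2, 0, 0, 0, 0, 0, 0, 0, 0, 0, 0, 0]

slow=0 fast=0: a[fast]=1≠0 swap→a[0]=1, slow++,fast++
slow=1 fast=1: a[fast]=5≠0 swap→a[1]=5, slow++,fast++
slow=2 fast=2: a[fast]=0, fast++
slow=2 fast=3: a[fast]=0, fast++
slow=2 fast=4: a[fast]=0, fast++
slow=2 fast=5: a[fast]=4≠0 swap→a[2]=4, slow++,fast++
slow=3 fast=6: a[fast]=7≠0 swap→a[3]=7, slow++,fast++
slow=4 fast=7: a[fast]=0, fast++
slow=4 fast=8: a[fast]=8≠0 swap→a[4]=8, slow++,fast++
slow=5 fast=9: a[fast]=0, fast++
slow=5 fast=10: a[fast]=0, fast++
slow=5 fast=11: a[fast]=8≠0 swap→a[5]=8, slow++,fast++
slow=6 fast=12: a[fast]=0, fast++
slow=6 fast=13: a[fast]=0, fast++
slow=6 fast=14: a[fast]=0, fast++
slow=6 fast=15: a[fast]=2≠0 swap→a[6]=2, slow++,fast++
slow=7 fast=16: a[fast]=0, fast++
slow=7 fast=17: a[fast]=6≠0 swap→a[7]=6, slow++,fast++
slow=8 fast=18: a[fast]=0, fast++
slow=8 fast=19: a[fast]=2≠0 swap→a[8]=2, slow++,fast++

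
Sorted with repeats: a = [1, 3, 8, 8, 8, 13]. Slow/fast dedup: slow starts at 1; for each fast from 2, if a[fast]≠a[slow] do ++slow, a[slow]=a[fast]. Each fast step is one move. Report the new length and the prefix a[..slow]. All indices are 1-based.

(s=1,f=2) a[fast]=3≠a[slow]=1 write a[2]=3 → slow++,fast++
(s=2,f=3) a[fast]=8≠a[slow]=3 write a[3]=8 → slow++,fast++
(s=3,f=4) a[fast]=8=a[slow] dup → fast++
(s=3,f=5) a[fast]=8=a[slow] dup → fast++
(s=3,f=6) a[fast]=13≠a[slow]=8 write a[4]=13 → slow++,fast++

length 4; prefix = [1, 3, 8, 13]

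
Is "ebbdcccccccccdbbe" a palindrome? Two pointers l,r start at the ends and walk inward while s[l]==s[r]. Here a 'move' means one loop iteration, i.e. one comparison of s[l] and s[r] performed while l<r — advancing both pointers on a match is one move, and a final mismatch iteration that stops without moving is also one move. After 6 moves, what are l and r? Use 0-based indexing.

l=6, r=10

[0,16] 'e'=='e' → l++,r--
[1,15] 'b'=='b' → l++,r--
[2,14] 'b'=='b' → l++,r--
[3,13] 'd'=='d' → l++,r--
[4,12] 'c'=='c' → l++,r--
[5,11] 'c'=='c' → l++,r--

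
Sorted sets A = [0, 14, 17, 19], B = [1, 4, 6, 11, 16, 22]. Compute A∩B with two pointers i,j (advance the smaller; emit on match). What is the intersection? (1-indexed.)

intersection = []

[i=1,j=1] 0<1 → i++
[i=2,j=1] 14>1 → j++
[i=2,j=2] 14>4 → j++
[i=2,j=3] 14>6 → j++
[i=2,j=4] 14>11 → j++
[i=2,j=5] 14<16 → i++
[i=3,j=5] 17>16 → j++
[i=3,j=6] 17<22 → i++
[i=4,j=6] 19<22 → i++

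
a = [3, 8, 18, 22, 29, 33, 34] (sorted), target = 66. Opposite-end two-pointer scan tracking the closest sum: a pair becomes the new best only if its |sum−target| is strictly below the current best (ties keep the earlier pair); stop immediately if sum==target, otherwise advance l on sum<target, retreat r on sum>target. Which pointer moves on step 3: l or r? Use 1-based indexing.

l=1 r=7: 3+34=37 d=29 *, l++
l=2 r=7: 8+34=42 d=24 *, l++
l=3 r=7: 18+34=52 d=14 *, l++

l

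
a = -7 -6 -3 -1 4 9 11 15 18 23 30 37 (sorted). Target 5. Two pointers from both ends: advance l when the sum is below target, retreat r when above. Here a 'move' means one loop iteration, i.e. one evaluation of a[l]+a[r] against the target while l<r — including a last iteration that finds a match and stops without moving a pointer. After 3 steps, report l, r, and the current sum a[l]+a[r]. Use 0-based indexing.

[0,11] -7+37=30 >5 → r--
[0,10] -7+30=23 >5 → r--
[0,9] -7+23=16 >5 → r--

l=0, r=8, sum=11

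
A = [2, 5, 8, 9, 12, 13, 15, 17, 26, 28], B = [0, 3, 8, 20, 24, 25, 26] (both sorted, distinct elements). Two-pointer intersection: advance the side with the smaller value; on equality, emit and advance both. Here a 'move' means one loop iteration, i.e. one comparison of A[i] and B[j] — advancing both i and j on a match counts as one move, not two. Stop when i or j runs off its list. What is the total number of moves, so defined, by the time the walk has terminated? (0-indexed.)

[i=0,j=0] 2>0 → j++
[i=0,j=1] 2<3 → i++
[i=1,j=1] 5>3 → j++
[i=1,j=2] 5<8 → i++
[i=2,j=2] 8==8 emit → i++,j++
[i=3,j=3] 9<20 → i++
[i=4,j=3] 12<20 → i++
[i=5,j=3] 13<20 → i++
[i=6,j=3] 15<20 → i++
[i=7,j=3] 17<20 → i++
[i=8,j=3] 26>20 → j++
[i=8,j=4] 26>24 → j++
[i=8,j=5] 26>25 → j++
[i=8,j=6] 26==26 emit → i++,j++

14 moves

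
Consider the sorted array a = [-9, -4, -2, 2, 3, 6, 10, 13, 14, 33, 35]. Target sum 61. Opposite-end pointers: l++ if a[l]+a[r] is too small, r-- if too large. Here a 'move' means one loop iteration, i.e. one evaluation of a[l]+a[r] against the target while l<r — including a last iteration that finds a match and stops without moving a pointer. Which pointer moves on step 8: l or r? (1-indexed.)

l

[1,11] -9+35=26 <61 → l++
[2,11] -4+35=31 <61 → l++
[3,11] -2+35=33 <61 → l++
[4,11] 2+35=37 <61 → l++
[5,11] 3+35=38 <61 → l++
[6,11] 6+35=41 <61 → l++
[7,11] 10+35=45 <61 → l++
[8,11] 13+35=48 <61 → l++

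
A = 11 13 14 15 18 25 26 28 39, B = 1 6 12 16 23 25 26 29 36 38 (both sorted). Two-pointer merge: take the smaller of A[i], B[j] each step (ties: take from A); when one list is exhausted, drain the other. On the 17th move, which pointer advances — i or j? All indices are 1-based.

[i=1,j=1] A[i]=11>B[j]=1 take 1 → j++
[i=1,j=2] A[i]=11>B[j]=6 take 6 → j++
[i=1,j=3] A[i]=11<=B[j]=12 take 11 → i++
[i=2,j=3] A[i]=13>B[j]=12 take 12 → j++
[i=2,j=4] A[i]=13<=B[j]=16 take 13 → i++
[i=3,j=4] A[i]=14<=B[j]=16 take 14 → i++
[i=4,j=4] A[i]=15<=B[j]=16 take 15 → i++
[i=5,j=4] A[i]=18>B[j]=16 take 16 → j++
[i=5,j=5] A[i]=18<=B[j]=23 take 18 → i++
[i=6,j=5] A[i]=25>B[j]=23 take 23 → j++
[i=6,j=6] A[i]=25<=B[j]=25 take 25 → i++
[i=7,j=6] A[i]=26>B[j]=25 take 25 → j++
[i=7,j=7] A[i]=26<=B[j]=26 take 26 → i++
[i=8,j=7] A[i]=28>B[j]=26 take 26 → j++
[i=8,j=8] A[i]=28<=B[j]=29 take 28 → i++
[i=9,j=8] A[i]=39>B[j]=29 take 29 → j++
[i=9,j=9] A[i]=39>B[j]=36 take 36 → j++

j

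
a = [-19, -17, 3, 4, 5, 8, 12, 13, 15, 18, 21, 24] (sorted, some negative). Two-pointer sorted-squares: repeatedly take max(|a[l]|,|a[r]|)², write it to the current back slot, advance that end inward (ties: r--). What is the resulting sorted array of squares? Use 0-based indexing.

l=0 r=11: |-19|<=|24| out[11]=576, r--
l=0 r=10: |-19|<=|21| out[10]=441, r--
l=0 r=9: |-19|>|18| out[9]=361, l++
l=1 r=9: |-17|<=|18| out[8]=324, r--
l=1 r=8: |-17|>|15| out[7]=289, l++
l=2 r=8: |3|<=|15| out[6]=225, r--
l=2 r=7: |3|<=|13| out[5]=169, r--
l=2 r=6: |3|<=|12| out[4]=144, r--
l=2 r=5: |3|<=|8| out[3]=64, r--
l=2 r=4: |3|<=|5| out[2]=25, r--
l=2 r=3: |3|<=|4| out[1]=16, r--
l=2 r=2: |3|<=|3| out[0]=9, r--

[9, 16, 25, 64, 144, 169, 225, 289, 324, 361, 441, 576]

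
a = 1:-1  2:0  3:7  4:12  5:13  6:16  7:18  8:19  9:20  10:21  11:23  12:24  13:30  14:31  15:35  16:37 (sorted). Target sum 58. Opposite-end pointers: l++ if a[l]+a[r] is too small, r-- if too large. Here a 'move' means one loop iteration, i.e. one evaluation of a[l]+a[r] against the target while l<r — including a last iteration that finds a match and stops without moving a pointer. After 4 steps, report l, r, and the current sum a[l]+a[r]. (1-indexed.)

[1,16] -1+37=36 <58 → l++
[2,16] 0+37=37 <58 → l++
[3,16] 7+37=44 <58 → l++
[4,16] 12+37=49 <58 → l++

l=5, r=16, sum=50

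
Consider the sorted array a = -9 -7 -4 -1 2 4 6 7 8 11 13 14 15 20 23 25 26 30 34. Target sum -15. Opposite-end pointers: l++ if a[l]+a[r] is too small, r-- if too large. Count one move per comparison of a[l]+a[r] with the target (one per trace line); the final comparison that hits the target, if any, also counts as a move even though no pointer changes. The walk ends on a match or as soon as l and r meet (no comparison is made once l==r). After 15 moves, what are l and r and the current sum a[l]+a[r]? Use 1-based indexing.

l=1, r=4, sum=-10

l=1 r=19: -9+34=25 >-15, r--
l=1 r=18: -9+30=21 >-15, r--
l=1 r=17: -9+26=17 >-15, r--
l=1 r=16: -9+25=16 >-15, r--
l=1 r=15: -9+23=14 >-15, r--
l=1 r=14: -9+20=11 >-15, r--
l=1 r=13: -9+15=6 >-15, r--
l=1 r=12: -9+14=5 >-15, r--
l=1 r=11: -9+13=4 >-15, r--
l=1 r=10: -9+11=2 >-15, r--
l=1 r=9: -9+8=-1 >-15, r--
l=1 r=8: -9+7=-2 >-15, r--
l=1 r=7: -9+6=-3 >-15, r--
l=1 r=6: -9+4=-5 >-15, r--
l=1 r=5: -9+2=-7 >-15, r--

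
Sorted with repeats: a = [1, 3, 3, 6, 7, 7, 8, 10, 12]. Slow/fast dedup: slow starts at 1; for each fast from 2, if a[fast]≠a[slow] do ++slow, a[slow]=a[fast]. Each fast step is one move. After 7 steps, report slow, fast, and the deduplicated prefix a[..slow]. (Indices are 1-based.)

slow=6, fast=9, prefix=[1, 3, 6, 7, 8, 10]

slow=1 fast=2: a[fast]=3≠a[slow]=1 write a[2]=3, slow++,fast++
slow=2 fast=3: a[fast]=3=a[slow] dup, fast++
slow=2 fast=4: a[fast]=6≠a[slow]=3 write a[3]=6, slow++,fast++
slow=3 fast=5: a[fast]=7≠a[slow]=6 write a[4]=7, slow++,fast++
slow=4 fast=6: a[fast]=7=a[slow] dup, fast++
slow=4 fast=7: a[fast]=8≠a[slow]=7 write a[5]=8, slow++,fast++
slow=5 fast=8: a[fast]=10≠a[slow]=8 write a[6]=10, slow++,fast++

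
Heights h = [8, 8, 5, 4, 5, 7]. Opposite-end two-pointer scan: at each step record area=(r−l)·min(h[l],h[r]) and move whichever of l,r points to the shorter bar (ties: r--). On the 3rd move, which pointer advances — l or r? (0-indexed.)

r

[0,5] min(8,7)*5=35 best=35 * → r--
[0,4] min(8,5)*4=20 best=35 → r--
[0,3] min(8,4)*3=12 best=35 → r--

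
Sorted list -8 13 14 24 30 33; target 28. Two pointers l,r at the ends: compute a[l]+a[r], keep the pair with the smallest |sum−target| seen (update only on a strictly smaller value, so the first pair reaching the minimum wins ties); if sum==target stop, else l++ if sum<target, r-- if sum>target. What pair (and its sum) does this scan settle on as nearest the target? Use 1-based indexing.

pair (13, 14) with sum 27 (|Δ|=1)

l=1 r=6: -8+33=25 d=3 *, l++
l=2 r=6: 13+33=46 d=18, r--
l=2 r=5: 13+30=43 d=15, r--
l=2 r=4: 13+24=37 d=9, r--
l=2 r=3: 13+14=27 d=1 *, l++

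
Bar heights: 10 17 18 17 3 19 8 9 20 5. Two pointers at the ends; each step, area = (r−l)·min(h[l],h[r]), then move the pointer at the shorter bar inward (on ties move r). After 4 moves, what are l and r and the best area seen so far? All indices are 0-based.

l=3, r=8, best area=119

[0,9] min(10,5)*9=45 best=45 * → r--
[0,8] min(10,20)*8=80 best=80 * → l++
[1,8] min(17,20)*7=119 best=119 * → l++
[2,8] min(18,20)*6=108 best=119 → l++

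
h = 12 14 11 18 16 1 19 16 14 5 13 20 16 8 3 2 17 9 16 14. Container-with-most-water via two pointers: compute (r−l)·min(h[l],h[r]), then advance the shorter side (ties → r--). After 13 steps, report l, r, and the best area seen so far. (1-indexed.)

l=6, r=12, best area=252

[1,20] min(12,14)*19=228 best=228 * → l++
[2,20] min(14,14)*18=252 best=252 * → r--
[2,19] min(14,16)*17=238 best=252 → l++
[3,19] min(11,16)*16=176 best=252 → l++
[4,19] min(18,16)*15=240 best=252 → r--
[4,18] min(18,9)*14=126 best=252 → r--
[4,17] min(18,17)*13=221 best=252 → r--
[4,16] min(18,2)*12=24 best=252 → r--
[4,15] min(18,3)*11=33 best=252 → r--
[4,14] min(18,8)*10=80 best=252 → r--
[4,13] min(18,16)*9=144 best=252 → r--
[4,12] min(18,20)*8=144 best=252 → l++
[5,12] min(16,20)*7=112 best=252 → l++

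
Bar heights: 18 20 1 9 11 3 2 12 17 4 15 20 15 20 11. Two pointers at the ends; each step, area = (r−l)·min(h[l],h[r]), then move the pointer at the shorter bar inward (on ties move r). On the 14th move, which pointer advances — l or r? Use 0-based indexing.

l=0 r=14: min(18,11)*14=154 best=154 *, r--
l=0 r=13: min(18,20)*13=234 best=234 *, l++
l=1 r=13: min(20,20)*12=240 best=240 *, r--
l=1 r=12: min(20,15)*11=165 best=240, r--
l=1 r=11: min(20,20)*10=200 best=240, r--
l=1 r=10: min(20,15)*9=135 best=240, r--
l=1 r=9: min(20,4)*8=32 best=240, r--
l=1 r=8: min(20,17)*7=119 best=240, r--
l=1 r=7: min(20,12)*6=72 best=240, r--
l=1 r=6: min(20,2)*5=10 best=240, r--
l=1 r=5: min(20,3)*4=12 best=240, r--
l=1 r=4: min(20,11)*3=33 best=240, r--
l=1 r=3: min(20,9)*2=18 best=240, r--
l=1 r=2: min(20,1)*1=1 best=240, r--

r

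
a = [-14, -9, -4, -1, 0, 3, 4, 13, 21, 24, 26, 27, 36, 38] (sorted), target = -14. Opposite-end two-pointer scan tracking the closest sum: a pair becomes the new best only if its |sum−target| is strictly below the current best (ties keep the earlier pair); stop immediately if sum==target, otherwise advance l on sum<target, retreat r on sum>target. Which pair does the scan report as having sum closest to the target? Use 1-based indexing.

[1,14] -14+38=24 d=38 * → r--
[1,13] -14+36=22 d=36 * → r--
[1,12] -14+27=13 d=27 * → r--
[1,11] -14+26=12 d=26 * → r--
[1,10] -14+24=10 d=24 * → r--
[1,9] -14+21=7 d=21 * → r--
[1,8] -14+13=-1 d=13 * → r--
[1,7] -14+4=-10 d=4 * → r--
[1,6] -14+3=-11 d=3 * → r--
[1,5] -14+0=-14 d=0 * → stop

pair (-14, 0) with sum -14 (|Δ|=0)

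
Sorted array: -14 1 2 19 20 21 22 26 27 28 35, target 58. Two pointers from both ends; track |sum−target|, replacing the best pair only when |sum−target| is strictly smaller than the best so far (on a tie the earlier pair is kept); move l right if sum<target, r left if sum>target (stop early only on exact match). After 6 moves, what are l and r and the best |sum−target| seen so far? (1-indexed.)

l=1 r=11: -14+35=21 d=37 *, l++
l=2 r=11: 1+35=36 d=22 *, l++
l=3 r=11: 2+35=37 d=21 *, l++
l=4 r=11: 19+35=54 d=4 *, l++
l=5 r=11: 20+35=55 d=3 *, l++
l=6 r=11: 21+35=56 d=2 *, l++

l=7, r=11, best |Δ|=2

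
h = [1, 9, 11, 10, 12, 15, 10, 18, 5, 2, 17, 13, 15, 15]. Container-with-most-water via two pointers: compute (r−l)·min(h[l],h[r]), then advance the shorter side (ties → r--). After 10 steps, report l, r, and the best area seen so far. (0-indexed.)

l=7, r=10, best area=121

l=0 r=13: min(1,15)*13=13 best=13 *, l++
l=1 r=13: min(9,15)*12=108 best=108 *, l++
l=2 r=13: min(11,15)*11=121 best=121 *, l++
l=3 r=13: min(10,15)*10=100 best=121, l++
l=4 r=13: min(12,15)*9=108 best=121, l++
l=5 r=13: min(15,15)*8=120 best=121, r--
l=5 r=12: min(15,15)*7=105 best=121, r--
l=5 r=11: min(15,13)*6=78 best=121, r--
l=5 r=10: min(15,17)*5=75 best=121, l++
l=6 r=10: min(10,17)*4=40 best=121, l++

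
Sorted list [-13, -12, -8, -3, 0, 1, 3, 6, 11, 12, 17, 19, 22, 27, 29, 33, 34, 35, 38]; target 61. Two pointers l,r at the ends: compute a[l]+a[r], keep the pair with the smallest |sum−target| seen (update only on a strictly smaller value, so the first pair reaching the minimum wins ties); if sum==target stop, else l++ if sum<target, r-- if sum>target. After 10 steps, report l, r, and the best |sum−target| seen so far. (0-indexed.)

l=10, r=18, best |Δ|=11

l=0 r=18: -13+38=25 d=36 *, l++
l=1 r=18: -12+38=26 d=35 *, l++
l=2 r=18: -8+38=30 d=31 *, l++
l=3 r=18: -3+38=35 d=26 *, l++
l=4 r=18: 0+38=38 d=23 *, l++
l=5 r=18: 1+38=39 d=22 *, l++
l=6 r=18: 3+38=41 d=20 *, l++
l=7 r=18: 6+38=44 d=17 *, l++
l=8 r=18: 11+38=49 d=12 *, l++
l=9 r=18: 12+38=50 d=11 *, l++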